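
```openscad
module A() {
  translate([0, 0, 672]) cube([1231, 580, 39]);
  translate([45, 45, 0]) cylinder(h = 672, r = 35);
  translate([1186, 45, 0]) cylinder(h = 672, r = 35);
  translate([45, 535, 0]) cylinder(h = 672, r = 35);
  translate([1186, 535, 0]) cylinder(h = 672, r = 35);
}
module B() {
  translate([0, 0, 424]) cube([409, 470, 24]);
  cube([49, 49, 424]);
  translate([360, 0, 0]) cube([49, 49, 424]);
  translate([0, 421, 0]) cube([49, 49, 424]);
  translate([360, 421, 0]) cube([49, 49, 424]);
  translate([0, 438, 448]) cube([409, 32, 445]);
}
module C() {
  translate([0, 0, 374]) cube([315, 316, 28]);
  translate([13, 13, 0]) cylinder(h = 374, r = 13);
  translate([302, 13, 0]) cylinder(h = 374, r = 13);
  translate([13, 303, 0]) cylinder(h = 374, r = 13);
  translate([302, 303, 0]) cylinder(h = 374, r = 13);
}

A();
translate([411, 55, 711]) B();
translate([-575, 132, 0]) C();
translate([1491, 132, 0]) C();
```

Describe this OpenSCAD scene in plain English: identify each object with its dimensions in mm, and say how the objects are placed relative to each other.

A is a table: top 1231 mm (x) × 580 mm (y), 39 mm thick, upper face at z = 711 mm, on four round legs of 70 mm diameter, each leg's bounding box inset 10 mm from the nearest pair of top edges, running from z = 0 to the bottom of the top.

B is a chair: 409×470 mm seat, 24 mm thick, top at z = 448 mm, on four 49 mm square corner legs flush with the seat edges. A 32 mm thick backrest slab spans the full seat width, extending 445 mm above the seat top, its back face flush with the seat's +y edge.

C is a four-legged stool. The seat is a 315×316×28 mm slab whose top surface is at z = 402 mm; four round legs, each 26 mm in diameter, run from the floor (z = 0) to the underside of the seat, each leg's axis is inset half a diameter from the nearest pair of seat edges (so the leg's bounding box is flush with the corner).

The chair is on top of the table, centred. Two stools sit around the table at the −x, +x sides.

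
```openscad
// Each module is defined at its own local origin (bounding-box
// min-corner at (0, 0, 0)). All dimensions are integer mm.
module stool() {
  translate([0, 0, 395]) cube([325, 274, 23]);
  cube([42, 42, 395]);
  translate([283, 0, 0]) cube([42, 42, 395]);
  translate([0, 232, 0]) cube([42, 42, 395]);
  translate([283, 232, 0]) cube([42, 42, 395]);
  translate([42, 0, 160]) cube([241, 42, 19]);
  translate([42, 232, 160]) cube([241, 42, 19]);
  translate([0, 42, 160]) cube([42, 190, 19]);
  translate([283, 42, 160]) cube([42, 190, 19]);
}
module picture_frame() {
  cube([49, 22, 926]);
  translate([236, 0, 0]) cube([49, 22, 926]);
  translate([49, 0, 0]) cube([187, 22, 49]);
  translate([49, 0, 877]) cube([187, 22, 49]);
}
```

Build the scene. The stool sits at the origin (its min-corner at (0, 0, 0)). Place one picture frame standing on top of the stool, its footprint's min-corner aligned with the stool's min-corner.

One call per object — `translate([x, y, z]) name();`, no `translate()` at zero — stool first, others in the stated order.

stool();
translate([0, 0, 418]) picture_frame();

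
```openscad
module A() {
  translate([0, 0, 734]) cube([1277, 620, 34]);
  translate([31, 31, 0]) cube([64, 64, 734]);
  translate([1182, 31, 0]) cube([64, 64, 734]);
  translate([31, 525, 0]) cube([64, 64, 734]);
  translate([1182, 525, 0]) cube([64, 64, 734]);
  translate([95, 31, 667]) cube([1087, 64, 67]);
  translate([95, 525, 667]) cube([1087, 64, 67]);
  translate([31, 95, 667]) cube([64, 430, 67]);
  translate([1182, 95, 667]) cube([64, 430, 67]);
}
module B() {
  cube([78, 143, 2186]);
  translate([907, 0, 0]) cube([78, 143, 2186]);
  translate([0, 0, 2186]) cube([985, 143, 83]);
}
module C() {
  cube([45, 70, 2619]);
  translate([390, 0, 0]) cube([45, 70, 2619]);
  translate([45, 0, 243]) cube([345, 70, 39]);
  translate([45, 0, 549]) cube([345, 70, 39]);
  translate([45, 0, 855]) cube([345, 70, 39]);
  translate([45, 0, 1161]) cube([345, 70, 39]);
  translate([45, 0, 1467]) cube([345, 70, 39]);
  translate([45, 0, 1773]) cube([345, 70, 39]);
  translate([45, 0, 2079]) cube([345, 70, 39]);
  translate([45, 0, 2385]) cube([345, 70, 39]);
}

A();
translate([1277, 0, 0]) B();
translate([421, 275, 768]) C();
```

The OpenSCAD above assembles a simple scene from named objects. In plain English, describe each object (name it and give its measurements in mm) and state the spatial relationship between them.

A is a table: top 1277 mm (x) × 620 mm (y), 34 mm thick, upper face at z = 768 mm, on four 64×64 mm square legs, each inset 31 mm from the nearest pair of top edges, running from z = 0 to the bottom of the top. Four apron rails, 64 mm thick and 67 mm tall, run between adjacent legs with their top edges flush with the underside of the top and their outer faces flush with the legs' outer faces.

B is a rectangular door frame: two vertical jambs of 78×143 mm section, 2186 mm tall, with a clear opening 829 mm wide between their inner faces. A header 83 mm tall and 143 mm deep lies on top of the jambs and spans the full outside width.

C is a straight ladder. Two 45×70 mm vertical rails, 2619 mm tall, stand 435 mm apart (outside-to-outside) with their front faces coplanar on the −y side. 8 rungs, each 70 mm deep and 39 mm tall, span between the inner faces of the rails, front faces flush with the rails. The lowest rung's underside is at z = 243 mm and rungs are spaced 306 mm apart (underside to underside).

The door frame is against the table's +x side, with their −y faces flush. The ladder is on top of the table, centred.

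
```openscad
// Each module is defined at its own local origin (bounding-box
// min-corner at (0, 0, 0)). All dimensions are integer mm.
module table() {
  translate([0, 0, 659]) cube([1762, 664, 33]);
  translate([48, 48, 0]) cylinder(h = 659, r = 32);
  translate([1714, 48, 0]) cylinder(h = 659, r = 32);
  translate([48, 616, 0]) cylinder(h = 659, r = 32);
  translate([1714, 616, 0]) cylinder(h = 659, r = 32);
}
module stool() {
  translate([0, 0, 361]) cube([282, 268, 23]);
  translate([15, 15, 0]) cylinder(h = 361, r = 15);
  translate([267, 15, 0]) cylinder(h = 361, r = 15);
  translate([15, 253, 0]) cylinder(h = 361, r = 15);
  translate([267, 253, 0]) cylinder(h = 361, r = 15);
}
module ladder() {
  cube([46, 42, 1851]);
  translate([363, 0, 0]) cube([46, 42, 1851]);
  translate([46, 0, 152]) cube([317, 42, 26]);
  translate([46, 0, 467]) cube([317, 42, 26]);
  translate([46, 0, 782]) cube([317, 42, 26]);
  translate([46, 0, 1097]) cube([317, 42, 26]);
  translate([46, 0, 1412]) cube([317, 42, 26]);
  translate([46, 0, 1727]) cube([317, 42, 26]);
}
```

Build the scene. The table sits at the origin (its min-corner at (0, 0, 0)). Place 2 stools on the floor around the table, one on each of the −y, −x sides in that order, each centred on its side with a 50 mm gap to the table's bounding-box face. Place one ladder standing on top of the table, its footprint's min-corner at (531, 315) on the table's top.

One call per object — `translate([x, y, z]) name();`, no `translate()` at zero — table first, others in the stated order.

table();
translate([740, -318, 0]) stool();
translate([-332, 198, 0]) stool();
translate([531, 315, 692]) ladder();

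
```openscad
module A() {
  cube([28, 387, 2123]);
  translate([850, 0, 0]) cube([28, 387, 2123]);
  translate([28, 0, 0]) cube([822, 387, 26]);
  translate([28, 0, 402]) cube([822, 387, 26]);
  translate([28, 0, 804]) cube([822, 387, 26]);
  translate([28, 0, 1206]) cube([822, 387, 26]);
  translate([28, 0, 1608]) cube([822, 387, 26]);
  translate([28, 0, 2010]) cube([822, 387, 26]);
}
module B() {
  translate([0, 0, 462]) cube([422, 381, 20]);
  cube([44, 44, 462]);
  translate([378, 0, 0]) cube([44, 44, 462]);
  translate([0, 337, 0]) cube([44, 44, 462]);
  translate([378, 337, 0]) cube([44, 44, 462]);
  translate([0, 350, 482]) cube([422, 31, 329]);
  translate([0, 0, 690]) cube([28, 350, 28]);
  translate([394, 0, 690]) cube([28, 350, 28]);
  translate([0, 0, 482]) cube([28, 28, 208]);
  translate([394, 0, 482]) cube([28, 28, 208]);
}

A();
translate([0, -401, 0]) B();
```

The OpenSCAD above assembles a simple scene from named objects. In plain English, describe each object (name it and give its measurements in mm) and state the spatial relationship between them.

A is an open bookshelf. Two side panels, each 28 mm thick, 387 mm deep and 2123 mm tall, stand 878 mm apart (outside-to-outside). Between them sit 6 shelves, each 26 mm thick and 387 mm deep, spanning the full gap between the sides. The bottom shelf rests on the floor (its underside at z = 0) and the clear gap between one shelf's top and the next shelf's underside is 376 mm.

B is a chair: 422×381 mm seat, 20 mm thick, top at z = 482 mm, on four 44 mm square corner legs flush with the seat edges. A 31 mm thick backrest slab spans the full seat width, extending 329 mm above the seat top, its back face flush with the seat's +y edge. Two armrests of 28×28 mm section run along each side from the seat's front edge to the front of the backrest, top faces 236 mm above the seat top and outer faces flush with the seat's x-edges; a 28×28 mm post under the front of each armrest stands on the seat at the front corner.

The chair is on the floor beside the bookshelf on its −y side.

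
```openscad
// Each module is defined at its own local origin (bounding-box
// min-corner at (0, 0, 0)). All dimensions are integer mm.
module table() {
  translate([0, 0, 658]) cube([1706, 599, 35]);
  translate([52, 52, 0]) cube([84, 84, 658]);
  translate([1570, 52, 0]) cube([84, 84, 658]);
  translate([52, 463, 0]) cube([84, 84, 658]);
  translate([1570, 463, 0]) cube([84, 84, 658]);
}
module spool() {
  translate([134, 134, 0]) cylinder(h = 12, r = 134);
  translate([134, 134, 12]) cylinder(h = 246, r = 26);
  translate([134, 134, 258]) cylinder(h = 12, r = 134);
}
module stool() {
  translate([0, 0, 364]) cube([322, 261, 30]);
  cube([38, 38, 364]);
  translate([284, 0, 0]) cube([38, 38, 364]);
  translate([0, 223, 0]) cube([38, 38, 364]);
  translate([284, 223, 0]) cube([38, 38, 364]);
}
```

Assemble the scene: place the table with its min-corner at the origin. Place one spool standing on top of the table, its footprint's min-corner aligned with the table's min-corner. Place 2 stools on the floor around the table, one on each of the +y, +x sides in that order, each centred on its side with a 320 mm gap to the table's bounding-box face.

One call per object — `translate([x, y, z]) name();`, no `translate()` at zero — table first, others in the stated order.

table();
translate([0, 0, 693]) spool();
translate([692, 919, 0]) stool();
translate([2026, 169, 0]) stool();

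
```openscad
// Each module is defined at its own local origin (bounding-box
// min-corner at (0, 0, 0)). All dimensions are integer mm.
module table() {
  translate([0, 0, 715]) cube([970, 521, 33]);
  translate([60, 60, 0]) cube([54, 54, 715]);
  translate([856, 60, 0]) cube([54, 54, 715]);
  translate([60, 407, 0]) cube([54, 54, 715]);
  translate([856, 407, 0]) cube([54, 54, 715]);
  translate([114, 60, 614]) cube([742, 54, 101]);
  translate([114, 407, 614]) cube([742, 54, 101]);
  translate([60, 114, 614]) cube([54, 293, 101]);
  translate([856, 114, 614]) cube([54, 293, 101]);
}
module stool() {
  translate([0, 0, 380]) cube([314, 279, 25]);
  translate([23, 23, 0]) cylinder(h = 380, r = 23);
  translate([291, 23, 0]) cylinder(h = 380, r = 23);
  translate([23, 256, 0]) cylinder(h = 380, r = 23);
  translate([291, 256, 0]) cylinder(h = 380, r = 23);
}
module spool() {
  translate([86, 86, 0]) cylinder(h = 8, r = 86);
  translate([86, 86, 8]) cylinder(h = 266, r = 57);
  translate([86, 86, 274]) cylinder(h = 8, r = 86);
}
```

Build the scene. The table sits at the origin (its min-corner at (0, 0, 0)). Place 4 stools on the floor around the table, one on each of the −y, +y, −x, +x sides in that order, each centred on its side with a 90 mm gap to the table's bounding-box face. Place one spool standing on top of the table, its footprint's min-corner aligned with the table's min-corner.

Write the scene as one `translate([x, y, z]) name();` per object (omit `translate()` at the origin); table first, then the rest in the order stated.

table();
translate([328, -369, 0]) stool();
translate([328, 611, 0]) stool();
translate([-404, 121, 0]) stool();
translate([1060, 121, 0]) stool();
translate([0, 0, 748]) spool();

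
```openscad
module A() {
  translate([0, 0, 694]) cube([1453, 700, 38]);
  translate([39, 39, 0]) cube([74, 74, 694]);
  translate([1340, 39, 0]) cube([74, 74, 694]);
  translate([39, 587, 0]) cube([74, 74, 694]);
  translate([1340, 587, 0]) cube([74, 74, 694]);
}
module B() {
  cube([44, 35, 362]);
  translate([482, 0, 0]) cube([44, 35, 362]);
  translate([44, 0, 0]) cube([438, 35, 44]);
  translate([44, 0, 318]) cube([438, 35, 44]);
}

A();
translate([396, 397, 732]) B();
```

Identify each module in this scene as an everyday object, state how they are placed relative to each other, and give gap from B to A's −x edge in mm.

The picture frame's min-x is at 396; the table's min-x is 0; gap = 396 mm.

A is a table. B is a picture frame. The picture frame is on top of the table. The gap from the picture frame to the table's −x edge is 396 mm.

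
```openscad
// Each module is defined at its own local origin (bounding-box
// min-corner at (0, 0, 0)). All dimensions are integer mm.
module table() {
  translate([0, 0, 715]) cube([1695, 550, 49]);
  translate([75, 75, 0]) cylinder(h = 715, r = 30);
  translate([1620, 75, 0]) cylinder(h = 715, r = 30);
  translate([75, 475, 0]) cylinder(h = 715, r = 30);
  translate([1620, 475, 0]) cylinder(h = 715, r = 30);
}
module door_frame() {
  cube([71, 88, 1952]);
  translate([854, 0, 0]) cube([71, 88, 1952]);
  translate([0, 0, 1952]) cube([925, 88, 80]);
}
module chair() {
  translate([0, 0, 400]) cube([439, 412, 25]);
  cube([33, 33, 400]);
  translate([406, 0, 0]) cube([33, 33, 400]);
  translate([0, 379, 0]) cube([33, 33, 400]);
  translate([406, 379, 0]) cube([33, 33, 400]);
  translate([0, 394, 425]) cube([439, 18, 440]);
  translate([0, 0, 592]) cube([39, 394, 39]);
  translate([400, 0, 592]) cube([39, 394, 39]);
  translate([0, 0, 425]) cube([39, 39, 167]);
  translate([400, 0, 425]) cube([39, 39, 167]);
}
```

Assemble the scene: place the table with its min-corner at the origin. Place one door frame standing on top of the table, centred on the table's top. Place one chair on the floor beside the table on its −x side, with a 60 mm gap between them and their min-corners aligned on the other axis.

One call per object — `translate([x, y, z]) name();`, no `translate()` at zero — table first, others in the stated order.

table();
translate([385, 231, 764]) door_frame();
translate([-499, 0, 0]) chair();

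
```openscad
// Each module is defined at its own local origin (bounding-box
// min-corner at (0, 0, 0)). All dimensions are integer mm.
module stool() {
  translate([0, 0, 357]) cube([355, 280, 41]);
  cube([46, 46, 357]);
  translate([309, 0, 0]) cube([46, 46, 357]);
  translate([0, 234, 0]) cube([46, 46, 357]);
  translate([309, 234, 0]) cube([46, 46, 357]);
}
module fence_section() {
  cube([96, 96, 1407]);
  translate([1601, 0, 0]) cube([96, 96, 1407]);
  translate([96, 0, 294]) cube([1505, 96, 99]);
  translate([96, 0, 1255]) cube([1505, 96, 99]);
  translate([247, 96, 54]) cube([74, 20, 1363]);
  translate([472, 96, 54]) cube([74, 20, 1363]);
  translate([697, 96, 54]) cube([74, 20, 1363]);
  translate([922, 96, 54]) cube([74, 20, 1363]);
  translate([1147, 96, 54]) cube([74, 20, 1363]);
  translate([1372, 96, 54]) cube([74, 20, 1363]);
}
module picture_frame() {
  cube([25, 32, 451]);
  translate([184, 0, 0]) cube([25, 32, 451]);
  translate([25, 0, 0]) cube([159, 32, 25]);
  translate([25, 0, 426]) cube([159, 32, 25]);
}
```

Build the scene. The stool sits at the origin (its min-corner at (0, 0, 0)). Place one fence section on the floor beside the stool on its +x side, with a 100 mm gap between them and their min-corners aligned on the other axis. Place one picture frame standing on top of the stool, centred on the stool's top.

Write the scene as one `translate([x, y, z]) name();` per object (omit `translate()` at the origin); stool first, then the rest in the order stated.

stool();
translate([455, 0, 0]) fence_section();
translate([73, 124, 398]) picture_frame();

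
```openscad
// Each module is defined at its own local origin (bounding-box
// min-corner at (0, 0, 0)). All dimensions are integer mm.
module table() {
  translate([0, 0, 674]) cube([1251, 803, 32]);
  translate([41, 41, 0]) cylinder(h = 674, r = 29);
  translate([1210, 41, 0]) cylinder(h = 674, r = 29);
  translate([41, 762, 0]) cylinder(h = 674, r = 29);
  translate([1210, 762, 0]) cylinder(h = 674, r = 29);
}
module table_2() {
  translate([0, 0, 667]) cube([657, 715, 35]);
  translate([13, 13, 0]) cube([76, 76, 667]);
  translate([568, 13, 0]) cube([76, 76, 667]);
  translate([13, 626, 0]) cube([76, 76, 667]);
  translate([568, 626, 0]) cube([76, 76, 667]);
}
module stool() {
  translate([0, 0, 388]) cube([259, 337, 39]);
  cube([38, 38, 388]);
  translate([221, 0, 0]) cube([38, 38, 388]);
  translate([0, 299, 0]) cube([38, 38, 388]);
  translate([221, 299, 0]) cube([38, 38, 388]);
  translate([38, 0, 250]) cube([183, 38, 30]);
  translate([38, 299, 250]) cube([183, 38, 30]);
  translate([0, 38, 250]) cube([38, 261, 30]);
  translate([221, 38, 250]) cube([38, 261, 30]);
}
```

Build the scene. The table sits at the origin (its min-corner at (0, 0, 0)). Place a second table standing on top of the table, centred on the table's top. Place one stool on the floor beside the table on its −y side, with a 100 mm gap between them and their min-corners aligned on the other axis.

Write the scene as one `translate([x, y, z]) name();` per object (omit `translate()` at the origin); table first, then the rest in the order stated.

table();
translate([297, 44, 706]) table_2();
translate([0, -437, 0]) stool();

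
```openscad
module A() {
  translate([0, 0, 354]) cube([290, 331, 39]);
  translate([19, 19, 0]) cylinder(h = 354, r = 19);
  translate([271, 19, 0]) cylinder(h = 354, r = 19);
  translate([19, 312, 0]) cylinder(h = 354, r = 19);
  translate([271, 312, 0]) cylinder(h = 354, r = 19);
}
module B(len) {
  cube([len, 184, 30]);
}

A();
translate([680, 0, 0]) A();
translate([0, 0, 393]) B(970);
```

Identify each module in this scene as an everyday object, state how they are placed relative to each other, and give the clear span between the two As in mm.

A is a stool. B is a beam. A beam spans the tops of two stools. The clear span between the two stools is 390 mm.

Second stool starts at x = 680; first ends at x = 290; clear span = 680 − 290 = 390 mm.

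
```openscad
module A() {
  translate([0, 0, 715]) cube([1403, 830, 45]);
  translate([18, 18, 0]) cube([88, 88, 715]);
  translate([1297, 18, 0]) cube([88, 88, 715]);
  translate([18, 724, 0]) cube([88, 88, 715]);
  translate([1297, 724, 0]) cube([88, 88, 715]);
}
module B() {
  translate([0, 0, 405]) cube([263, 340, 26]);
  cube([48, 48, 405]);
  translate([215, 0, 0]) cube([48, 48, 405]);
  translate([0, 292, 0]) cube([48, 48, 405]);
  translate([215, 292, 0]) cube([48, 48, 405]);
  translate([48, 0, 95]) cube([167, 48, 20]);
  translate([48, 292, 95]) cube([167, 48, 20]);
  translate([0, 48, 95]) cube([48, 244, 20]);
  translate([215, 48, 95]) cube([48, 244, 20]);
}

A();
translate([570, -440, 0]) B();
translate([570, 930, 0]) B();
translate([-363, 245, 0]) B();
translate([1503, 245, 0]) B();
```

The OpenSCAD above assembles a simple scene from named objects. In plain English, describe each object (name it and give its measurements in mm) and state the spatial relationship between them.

A is a table: top 1403 mm (x) × 830 mm (y), 45 mm thick, upper face at z = 760 mm, on four 88×88 mm square legs, each inset 18 mm from the nearest pair of top edges, running from z = 0 to the bottom of the top.

B is a four-legged stool. The seat is a 263×340×26 mm slab whose top surface is at z = 431 mm; four square legs, each 48×48 mm in cross-section, run from the floor (z = 0) to the underside of the seat, each flush with a corner of the seat. Four stretchers, 48 mm wide and 20 mm tall, connect adjacent legs with their undersides at z = 95 mm, each running between the inner faces of the legs it joins and aligned with the legs' outer faces on the other axis.

Four stools sit around the table at the −y, +y, −x, +x sides.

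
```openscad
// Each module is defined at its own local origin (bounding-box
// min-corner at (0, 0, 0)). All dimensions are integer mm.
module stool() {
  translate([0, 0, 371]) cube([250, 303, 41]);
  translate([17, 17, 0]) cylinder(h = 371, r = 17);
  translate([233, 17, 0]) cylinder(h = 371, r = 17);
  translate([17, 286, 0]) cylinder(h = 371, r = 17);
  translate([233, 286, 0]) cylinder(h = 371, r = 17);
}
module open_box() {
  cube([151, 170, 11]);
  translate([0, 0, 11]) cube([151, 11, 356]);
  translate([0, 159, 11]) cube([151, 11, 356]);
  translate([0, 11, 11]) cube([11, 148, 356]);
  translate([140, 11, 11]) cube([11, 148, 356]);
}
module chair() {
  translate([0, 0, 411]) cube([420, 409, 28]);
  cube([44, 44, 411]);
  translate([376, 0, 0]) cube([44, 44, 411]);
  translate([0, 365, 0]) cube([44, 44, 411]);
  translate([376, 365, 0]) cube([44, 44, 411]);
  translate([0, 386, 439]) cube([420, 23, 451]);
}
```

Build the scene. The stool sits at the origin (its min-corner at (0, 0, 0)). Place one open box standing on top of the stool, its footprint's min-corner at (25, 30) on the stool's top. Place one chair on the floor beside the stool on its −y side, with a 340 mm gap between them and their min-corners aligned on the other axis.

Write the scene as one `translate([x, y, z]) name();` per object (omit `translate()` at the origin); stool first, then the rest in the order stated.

stool();
translate([25, 30, 412]) open_box();
translate([0, -749, 0]) chair();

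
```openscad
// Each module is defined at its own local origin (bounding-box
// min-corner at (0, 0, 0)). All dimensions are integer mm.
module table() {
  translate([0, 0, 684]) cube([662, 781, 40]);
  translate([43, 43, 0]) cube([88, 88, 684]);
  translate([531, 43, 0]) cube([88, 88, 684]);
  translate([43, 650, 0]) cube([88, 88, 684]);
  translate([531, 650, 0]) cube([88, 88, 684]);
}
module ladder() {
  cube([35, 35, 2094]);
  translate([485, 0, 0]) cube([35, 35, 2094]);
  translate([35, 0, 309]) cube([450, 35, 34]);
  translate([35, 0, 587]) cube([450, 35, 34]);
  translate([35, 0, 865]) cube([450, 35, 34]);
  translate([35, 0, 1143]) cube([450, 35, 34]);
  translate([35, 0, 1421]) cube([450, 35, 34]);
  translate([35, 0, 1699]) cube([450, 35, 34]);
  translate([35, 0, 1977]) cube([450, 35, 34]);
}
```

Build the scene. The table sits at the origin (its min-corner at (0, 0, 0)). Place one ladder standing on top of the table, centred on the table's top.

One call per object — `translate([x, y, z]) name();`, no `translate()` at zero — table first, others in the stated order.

table();
translate([71, 373, 724]) ladder();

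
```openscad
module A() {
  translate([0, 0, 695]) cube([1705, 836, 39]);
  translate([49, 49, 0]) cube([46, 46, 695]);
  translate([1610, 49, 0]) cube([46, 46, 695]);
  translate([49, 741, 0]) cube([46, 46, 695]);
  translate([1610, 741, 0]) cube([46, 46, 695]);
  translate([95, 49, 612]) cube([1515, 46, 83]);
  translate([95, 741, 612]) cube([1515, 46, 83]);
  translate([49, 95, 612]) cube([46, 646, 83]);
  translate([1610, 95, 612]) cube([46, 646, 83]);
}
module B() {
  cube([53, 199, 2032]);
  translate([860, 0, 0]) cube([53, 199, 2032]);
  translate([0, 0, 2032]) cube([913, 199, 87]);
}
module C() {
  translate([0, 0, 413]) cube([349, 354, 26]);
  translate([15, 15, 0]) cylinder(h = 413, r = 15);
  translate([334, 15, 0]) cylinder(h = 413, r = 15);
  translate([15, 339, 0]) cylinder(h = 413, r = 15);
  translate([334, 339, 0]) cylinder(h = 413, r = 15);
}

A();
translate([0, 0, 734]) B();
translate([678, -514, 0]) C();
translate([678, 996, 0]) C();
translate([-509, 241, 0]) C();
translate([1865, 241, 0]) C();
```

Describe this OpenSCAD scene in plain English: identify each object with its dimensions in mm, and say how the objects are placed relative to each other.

A is a table: top 1705 mm (x) × 836 mm (y), 39 mm thick, upper face at z = 734 mm, on four 46×46 mm square legs, each inset 49 mm from the nearest pair of top edges, running from z = 0 to the bottom of the top. Four apron rails, 46 mm thick and 83 mm tall, run between adjacent legs with their top edges flush with the underside of the top and their outer faces flush with the legs' outer faces.

B is a door frame. The clear opening is 807 mm wide and 2032 mm high. Two 53 mm wide jambs, 199 mm deep, stand either side of the opening from the floor to the top of the opening. A 87 mm thick head sits across the top of both jambs, spanning the full outside width of the frame.

C is a simple wooden stool: a rectangular seat 349 mm (x) by 354 mm (y), 26 mm thick, top face at z = 439 mm, on four round legs, each 30 mm in diameter. The legs rest on z = 0, each leg's axis is inset half a diameter from the nearest pair of seat edges (so the leg's bounding box is flush with the corner).

The door frame is on top of the table. Four stools sit around the table at the −y, +y, −x, +x sides.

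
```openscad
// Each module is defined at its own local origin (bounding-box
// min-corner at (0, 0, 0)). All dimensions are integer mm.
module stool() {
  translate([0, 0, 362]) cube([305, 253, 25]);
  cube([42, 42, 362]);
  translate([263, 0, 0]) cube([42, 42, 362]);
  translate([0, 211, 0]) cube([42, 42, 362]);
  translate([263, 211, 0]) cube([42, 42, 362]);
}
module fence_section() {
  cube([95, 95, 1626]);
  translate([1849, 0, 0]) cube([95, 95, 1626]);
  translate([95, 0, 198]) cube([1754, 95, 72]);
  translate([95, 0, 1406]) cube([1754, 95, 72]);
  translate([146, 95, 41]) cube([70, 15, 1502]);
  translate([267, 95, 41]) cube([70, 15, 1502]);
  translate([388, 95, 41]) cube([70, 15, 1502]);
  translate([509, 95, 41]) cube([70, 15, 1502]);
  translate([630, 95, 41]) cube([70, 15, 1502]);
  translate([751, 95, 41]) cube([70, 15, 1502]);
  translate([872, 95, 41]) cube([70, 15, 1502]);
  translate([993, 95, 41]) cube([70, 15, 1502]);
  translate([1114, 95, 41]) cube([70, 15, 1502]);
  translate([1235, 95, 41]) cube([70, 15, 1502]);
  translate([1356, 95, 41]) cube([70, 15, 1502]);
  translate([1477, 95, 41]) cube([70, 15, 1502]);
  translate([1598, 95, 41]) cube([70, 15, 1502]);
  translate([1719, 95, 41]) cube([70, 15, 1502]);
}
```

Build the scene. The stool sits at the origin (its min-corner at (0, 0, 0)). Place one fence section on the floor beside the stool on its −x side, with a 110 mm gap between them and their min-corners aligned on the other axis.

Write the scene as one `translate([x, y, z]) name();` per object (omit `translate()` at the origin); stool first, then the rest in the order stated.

stool();
translate([-2054, 0, 0]) fence_section();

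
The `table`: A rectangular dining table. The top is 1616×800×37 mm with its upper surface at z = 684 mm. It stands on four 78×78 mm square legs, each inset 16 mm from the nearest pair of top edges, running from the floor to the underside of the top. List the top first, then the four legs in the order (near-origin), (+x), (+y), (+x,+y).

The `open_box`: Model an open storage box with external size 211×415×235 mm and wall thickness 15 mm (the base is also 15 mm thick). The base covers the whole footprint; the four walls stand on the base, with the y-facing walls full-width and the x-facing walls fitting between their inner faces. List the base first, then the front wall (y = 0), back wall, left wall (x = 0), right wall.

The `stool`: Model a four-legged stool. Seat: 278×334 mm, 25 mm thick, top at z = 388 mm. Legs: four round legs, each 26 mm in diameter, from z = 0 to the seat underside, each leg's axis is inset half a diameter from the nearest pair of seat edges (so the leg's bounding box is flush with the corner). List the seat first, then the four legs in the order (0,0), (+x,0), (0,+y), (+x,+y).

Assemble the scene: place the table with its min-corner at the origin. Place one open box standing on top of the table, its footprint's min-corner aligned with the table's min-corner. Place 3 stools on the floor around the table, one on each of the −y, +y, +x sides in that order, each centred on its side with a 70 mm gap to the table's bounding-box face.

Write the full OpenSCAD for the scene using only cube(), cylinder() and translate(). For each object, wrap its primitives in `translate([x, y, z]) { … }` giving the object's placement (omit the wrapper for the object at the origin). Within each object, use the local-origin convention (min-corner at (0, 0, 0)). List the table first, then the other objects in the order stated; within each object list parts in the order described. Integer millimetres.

translate([0, 0, 647]) cube([1616, 800, 37]);
translate([16, 16, 0]) cube([78, 78, 647]);
translate([1522, 16, 0]) cube([78, 78, 647]);
translate([16, 706, 0]) cube([78, 78, 647]);
translate([1522, 706, 0]) cube([78, 78, 647]);
translate([0, 0, 684]) {
  cube([211, 415, 15]);
  translate([0, 0, 15]) cube([211, 15, 220]);
  translate([0, 400, 15]) cube([211, 15, 220]);
  translate([0, 15, 15]) cube([15, 385, 220]);
  translate([196, 15, 15]) cube([15, 385, 220]);
}
translate([669, -404, 0]) {
  translate([0, 0, 363]) cube([278, 334, 25]);
  translate([13, 13, 0]) cylinder(h = 363, r = 13);
  translate([265, 13, 0]) cylinder(h = 363, r = 13);
  translate([13, 321, 0]) cylinder(h = 363, r = 13);
  translate([265, 321, 0]) cylinder(h = 363, r = 13);
}
translate([669, 870, 0]) {
  translate([0, 0, 363]) cube([278, 334, 25]);
  translate([13, 13, 0]) cylinder(h = 363, r = 13);
  translate([265, 13, 0]) cylinder(h = 363, r = 13);
  translate([13, 321, 0]) cylinder(h = 363, r = 13);
  translate([265, 321, 0]) cylinder(h = 363, r = 13);
}
translate([1686, 233, 0]) {
  translate([0, 0, 363]) cube([278, 334, 25]);
  translate([13, 13, 0]) cylinder(h = 363, r = 13);
  translate([265, 13, 0]) cylinder(h = 363, r = 13);
  translate([13, 321, 0]) cylinder(h = 363, r = 13);
  translate([265, 321, 0]) cylinder(h = 363, r = 13);
}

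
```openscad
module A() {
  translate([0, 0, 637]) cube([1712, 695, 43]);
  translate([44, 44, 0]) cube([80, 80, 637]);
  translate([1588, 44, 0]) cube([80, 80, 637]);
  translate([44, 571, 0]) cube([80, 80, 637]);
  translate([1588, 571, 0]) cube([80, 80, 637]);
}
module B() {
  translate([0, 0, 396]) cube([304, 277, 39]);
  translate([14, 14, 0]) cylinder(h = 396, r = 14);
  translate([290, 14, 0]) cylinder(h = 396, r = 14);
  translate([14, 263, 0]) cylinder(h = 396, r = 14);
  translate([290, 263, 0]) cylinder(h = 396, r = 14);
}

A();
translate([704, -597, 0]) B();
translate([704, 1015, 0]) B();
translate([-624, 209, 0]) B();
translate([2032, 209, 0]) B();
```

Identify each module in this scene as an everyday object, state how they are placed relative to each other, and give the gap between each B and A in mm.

A is a table. B is a stool. Four stools sit around the table at the −y, +y, −x, +x sides. The gap between each stool and the table is 320 mm.

Each stool's nearest face is 320 mm from the table's bounding box.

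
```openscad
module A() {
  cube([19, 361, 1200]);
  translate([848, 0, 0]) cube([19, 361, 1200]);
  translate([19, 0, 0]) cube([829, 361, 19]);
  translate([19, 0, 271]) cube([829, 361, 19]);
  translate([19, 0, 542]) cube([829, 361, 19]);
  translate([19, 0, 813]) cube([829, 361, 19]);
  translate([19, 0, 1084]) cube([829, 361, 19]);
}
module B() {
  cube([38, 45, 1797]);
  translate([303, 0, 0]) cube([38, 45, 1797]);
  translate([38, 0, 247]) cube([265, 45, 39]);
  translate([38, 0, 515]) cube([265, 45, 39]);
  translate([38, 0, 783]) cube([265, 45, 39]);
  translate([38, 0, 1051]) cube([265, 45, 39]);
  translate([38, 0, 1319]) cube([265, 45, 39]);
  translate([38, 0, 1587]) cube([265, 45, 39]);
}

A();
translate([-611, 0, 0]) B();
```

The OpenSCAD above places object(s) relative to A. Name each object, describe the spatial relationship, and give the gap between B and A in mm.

The ladder's nearest face is 270 mm from the bookshelf's −x face.

A is a bookshelf. B is a ladder. The ladder is on the floor beside the bookshelf on its −x side. The gap between the ladder and the bookshelf is 270 mm.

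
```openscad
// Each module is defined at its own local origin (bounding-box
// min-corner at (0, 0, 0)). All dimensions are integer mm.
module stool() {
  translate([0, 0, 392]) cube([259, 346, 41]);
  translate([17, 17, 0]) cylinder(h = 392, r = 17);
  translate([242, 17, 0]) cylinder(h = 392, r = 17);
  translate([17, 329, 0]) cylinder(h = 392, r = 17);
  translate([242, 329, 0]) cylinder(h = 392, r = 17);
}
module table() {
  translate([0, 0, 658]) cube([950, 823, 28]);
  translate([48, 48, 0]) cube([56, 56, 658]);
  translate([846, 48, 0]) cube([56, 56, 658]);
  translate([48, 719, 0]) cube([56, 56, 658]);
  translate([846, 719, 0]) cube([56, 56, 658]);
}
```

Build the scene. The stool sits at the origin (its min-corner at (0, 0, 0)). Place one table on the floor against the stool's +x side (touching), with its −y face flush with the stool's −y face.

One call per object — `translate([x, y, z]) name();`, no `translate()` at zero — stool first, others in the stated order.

stool();
translate([259, 0, 0]) table();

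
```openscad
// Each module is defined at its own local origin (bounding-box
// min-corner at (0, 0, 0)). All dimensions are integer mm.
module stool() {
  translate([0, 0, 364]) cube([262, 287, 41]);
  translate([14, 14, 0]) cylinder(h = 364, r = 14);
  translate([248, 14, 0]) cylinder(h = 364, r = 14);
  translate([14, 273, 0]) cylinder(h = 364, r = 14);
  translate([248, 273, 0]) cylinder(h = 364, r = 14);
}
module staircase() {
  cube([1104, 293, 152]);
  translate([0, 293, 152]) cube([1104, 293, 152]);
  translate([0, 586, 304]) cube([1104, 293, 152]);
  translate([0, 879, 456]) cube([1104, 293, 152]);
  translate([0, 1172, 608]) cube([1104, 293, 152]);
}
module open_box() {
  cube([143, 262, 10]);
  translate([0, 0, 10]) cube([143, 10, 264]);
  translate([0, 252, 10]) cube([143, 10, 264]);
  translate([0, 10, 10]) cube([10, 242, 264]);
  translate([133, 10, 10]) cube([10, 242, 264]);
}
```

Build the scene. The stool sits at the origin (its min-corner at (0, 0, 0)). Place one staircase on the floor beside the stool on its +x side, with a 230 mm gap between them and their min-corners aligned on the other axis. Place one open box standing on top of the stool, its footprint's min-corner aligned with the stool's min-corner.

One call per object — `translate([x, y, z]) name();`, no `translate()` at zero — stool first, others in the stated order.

stool();
translate([492, 0, 0]) staircase();
translate([0, 0, 405]) open_box();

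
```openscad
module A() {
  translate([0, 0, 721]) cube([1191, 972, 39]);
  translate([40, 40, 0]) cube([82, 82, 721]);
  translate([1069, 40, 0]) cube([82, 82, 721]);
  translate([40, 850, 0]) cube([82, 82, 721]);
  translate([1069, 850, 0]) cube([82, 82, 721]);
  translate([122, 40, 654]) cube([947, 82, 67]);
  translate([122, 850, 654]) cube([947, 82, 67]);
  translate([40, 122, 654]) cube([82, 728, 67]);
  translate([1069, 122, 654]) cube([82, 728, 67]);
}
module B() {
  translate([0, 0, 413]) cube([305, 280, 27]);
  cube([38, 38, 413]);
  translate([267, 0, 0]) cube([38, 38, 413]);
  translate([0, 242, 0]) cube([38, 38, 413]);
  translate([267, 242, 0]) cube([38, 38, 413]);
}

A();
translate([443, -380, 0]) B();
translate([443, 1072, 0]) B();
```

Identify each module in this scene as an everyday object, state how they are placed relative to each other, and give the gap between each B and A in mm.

Each stool's nearest face is 100 mm from the table's bounding box.

A is a table. B is a stool. Two stools sit around the table at the −y, +y sides. The gap between each stool and the table is 100 mm.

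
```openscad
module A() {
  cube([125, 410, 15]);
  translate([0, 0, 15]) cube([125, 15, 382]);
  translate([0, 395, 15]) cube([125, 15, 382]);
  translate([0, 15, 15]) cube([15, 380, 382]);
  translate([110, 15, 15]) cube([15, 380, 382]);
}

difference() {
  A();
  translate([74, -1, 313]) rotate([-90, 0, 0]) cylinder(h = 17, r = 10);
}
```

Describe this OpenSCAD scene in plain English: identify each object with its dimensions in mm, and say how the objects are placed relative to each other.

A is an open storage box with external size 125×410×397 mm and wall thickness 15 mm (the base is also 15 mm thick). The base covers the whole footprint; the four walls stand on the base, with the y-facing walls full-width and the x-facing walls fitting between their inner faces.

The open box has a circular hole of radius 10 mm through its front wall, centred at (x = 74, z = 313).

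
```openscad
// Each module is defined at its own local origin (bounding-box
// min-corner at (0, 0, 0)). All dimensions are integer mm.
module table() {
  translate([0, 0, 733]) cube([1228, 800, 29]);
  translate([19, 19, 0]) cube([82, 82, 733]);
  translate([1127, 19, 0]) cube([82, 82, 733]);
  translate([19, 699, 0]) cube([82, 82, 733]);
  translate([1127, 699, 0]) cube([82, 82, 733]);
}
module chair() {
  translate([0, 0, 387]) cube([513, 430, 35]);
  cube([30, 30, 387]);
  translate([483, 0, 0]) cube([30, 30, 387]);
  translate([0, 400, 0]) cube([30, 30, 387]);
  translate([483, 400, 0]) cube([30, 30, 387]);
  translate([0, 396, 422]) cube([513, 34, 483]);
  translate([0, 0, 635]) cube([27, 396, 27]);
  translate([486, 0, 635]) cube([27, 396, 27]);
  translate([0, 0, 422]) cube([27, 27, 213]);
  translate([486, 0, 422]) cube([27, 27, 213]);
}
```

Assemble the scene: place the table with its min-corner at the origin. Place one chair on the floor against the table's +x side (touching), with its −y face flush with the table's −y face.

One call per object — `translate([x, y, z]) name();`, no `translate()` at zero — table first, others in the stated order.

table();
translate([1228, 0, 0]) chair();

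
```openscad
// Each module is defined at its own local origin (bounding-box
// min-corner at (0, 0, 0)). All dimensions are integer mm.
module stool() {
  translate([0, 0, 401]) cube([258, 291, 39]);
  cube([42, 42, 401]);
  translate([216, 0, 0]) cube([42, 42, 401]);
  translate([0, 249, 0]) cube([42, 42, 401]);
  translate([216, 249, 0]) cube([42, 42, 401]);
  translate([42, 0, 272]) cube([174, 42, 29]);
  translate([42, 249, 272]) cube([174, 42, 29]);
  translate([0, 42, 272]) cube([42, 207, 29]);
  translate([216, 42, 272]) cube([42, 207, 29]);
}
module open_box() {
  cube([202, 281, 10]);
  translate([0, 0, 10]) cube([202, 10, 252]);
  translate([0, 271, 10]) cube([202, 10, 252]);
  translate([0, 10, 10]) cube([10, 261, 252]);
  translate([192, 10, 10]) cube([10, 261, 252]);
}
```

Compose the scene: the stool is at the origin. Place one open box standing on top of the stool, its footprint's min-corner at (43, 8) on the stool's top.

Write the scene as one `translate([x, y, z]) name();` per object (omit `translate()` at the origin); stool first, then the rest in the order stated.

stool();
translate([43, 8, 440]) open_box();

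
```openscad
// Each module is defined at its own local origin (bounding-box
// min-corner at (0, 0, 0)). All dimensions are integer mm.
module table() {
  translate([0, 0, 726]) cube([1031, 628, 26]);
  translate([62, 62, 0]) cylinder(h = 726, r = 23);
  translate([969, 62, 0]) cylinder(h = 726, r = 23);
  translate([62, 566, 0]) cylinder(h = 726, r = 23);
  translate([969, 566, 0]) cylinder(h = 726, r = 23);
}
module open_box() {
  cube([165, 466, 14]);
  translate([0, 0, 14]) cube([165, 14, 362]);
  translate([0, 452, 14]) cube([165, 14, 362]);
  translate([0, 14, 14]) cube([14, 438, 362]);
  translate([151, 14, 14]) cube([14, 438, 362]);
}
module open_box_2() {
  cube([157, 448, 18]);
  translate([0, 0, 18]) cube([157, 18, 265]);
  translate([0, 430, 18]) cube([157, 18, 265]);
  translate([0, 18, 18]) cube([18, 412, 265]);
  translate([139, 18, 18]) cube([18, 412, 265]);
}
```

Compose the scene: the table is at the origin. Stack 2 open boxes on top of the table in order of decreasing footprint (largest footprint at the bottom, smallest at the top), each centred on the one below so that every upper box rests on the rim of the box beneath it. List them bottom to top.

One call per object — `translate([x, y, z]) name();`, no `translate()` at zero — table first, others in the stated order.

table();
translate([433, 81, 752]) open_box();
translate([437, 90, 1128]) open_box_2();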